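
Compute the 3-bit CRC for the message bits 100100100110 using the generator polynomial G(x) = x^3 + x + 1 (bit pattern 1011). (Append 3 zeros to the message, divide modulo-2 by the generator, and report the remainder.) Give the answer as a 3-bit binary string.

100

Append 3 zeros: 100100100110000. Divide by 1011 (XOR where the leading bit is 1):
  pos 0: 1001 XOR 1011 = 0010
  pos 2: 1000 XOR 1011 = 0011
  pos 4: 1110 XOR 1011 = 0101
  pos 5: 1010 XOR 1011 = 0001
  pos 8: 1110 XOR 1011 = 0101
  pos 9: 1010 XOR 1011 = 0001
Remainder (last 3 bits) = 100. This is the CRC / FCS.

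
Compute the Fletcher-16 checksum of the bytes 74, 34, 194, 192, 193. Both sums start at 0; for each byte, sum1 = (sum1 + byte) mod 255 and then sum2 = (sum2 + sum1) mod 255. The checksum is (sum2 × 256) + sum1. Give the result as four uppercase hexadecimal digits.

87B1

Running sums (mod 255):
  after byte 0 (74): sum1=74, sum2=74
  after byte 1 (34): sum1=108, sum2=182
  after byte 2 (194): sum1=47, sum2=229
  after byte 3 (192): sum1=239, sum2=213
  after byte 4 (193): sum1=177, sum2=135
Checksum = sum2·256 + sum1 = 135·256 + 177 = 34737 = 0x87B1.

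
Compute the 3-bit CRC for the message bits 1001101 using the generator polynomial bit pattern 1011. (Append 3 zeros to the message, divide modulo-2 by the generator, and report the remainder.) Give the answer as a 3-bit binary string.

Append 3 zeros: 1001101000. Divide by 1011 (XOR where the leading bit is 1):
  pos 0: 1001 XOR 1011 = 0010
  pos 2: 1010 XOR 1011 = 0001
  pos 5: 1100 XOR 1011 = 0111
  pos 6: 1110 XOR 1011 = 0101
Remainder (last 3 bits) = 101. This is the CRC / FCS.

101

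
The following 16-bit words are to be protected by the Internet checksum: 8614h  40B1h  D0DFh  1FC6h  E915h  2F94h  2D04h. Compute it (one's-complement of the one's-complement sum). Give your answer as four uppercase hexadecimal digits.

One's-complement addition (fold any carry out of bit 15 back into bit 0):
  0x8614 + 0x40B1 = 0x0C6C5
  0xC6C5 + 0xD0DF = 0x197A4 → wrap carry → 0x97A5
  0x97A5 + 0x1FC6 = 0x0B76B
  0xB76B + 0xE915 = 0x1A080 → wrap carry → 0xA081
  0xA081 + 0x2F94 = 0x0D015
  0xD015 + 0x2D04 = 0x0FD19
One's-complement sum = 0xFD19.
Checksum = ~0xFD19 & 0xFFFF = 0x02E6.

02E6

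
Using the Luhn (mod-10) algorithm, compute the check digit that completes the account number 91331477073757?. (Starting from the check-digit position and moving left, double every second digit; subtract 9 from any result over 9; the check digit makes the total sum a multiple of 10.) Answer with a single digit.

6

Partial digits right→left: 7 5 7 3 7 0 7 7 4 1 3 3 1 9
Double every second digit counting from the check-digit position (so the 1st, 3rd, 5th, ... of the partial from the right).
  doubled (with −9 where >9): 5 5 5 5 8 6 2 → sum 36
  kept as-is: 5 3 0 7 1 3 9 → sum 28
Total = 36 + 28 = 64.
Check digit = (10 − (64 mod 10)) mod 10 = 6.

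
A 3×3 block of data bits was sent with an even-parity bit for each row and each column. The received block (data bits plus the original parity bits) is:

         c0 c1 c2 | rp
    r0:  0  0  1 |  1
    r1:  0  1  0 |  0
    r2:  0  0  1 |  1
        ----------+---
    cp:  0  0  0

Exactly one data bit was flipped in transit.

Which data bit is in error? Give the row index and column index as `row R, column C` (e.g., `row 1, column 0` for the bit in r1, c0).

row 1, column 1

Recompute each row's even parity and compare to rp:
  r0: data parity 1, sent rp 1 → ok
  r1: data parity 1, sent rp 0 → mismatch
  r2: data parity 1, sent rp 1 → ok
Recompute each column's even parity and compare to cp:
  c0: data parity 0, sent cp 0 → ok
  c1: data parity 1, sent cp 0 → mismatch
  c2: data parity 0, sent cp 0 → ok
Exactly one row (r1) and one column (c1) fail → the flipped bit is at their intersection.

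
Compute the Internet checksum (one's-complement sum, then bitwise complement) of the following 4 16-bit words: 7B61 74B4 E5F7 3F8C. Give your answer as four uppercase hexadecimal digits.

EA65

One's-complement addition (fold any carry out of bit 15 back into bit 0):
  0x7B61 + 0x74B4 = 0x0F015
  0xF015 + 0xE5F7 = 0x1D60C → wrap carry → 0xD60D
  0xD60D + 0x3F8C = 0x11599 → wrap carry → 0x159A
One's-complement sum = 0x159A.
Checksum = ~0x159A & 0xFFFF = 0xEA65.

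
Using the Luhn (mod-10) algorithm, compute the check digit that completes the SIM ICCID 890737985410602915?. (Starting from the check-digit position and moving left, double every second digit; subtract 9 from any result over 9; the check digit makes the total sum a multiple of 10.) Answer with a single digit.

Partial digits right→left: 5 1 9 2 0 6 0 1 4 5 8 9 7 3 7 0 9 8
Double every second digit counting from the check-digit position (so the 1st, 3rd, 5th, ... of the partial from the right).
  doubled (with −9 where >9): 1 9 0 0 8 7 5 5 9 → sum 44
  kept as-is: 1 2 6 1 5 9 3 0 8 → sum 35
Total = 44 + 35 = 79.
Check digit = (10 − (79 mod 10)) mod 10 = 1.

1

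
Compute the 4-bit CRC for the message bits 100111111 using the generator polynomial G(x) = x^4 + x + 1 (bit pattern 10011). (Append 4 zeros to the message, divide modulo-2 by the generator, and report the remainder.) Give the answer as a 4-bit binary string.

Append 4 zeros: 1001111110000. Divide by 10011 (XOR where the leading bit is 1):
  pos 0: 10011 XOR 10011 = 00000
  pos 5: 11110 XOR 10011 = 01101
  pos 6: 11010 XOR 10011 = 01001
  pos 7: 10010 XOR 10011 = 00001
Remainder (last 4 bits) = 0010. This is the CRC / FCS.

0010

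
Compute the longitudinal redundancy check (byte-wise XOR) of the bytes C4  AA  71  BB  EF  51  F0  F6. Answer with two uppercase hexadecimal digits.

XOR the bytes together:
  start with 0xC4
  0xC4 ⊕ 0xAA = 0x6E
  0x6E ⊕ 0x71 = 0x1F
  0x1F ⊕ 0xBB = 0xA4
  0xA4 ⊕ 0xEF = 0x4B
  0x4B ⊕ 0x51 = 0x1A
  0x1A ⊕ 0xF0 = 0xEA
  0xEA ⊕ 0xF6 = 0x1C

1C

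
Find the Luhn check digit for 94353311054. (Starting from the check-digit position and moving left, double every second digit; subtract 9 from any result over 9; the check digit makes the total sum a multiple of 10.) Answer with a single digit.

1

Partial digits right→left: 4 5 0 1 1 3 3 5 3 4 9
Double every second digit counting from the check-digit position (so the 1st, 3rd, 5th, ... of the partial from the right).
  doubled (with −9 where >9): 8 0 2 6 6 9 → sum 31
  kept as-is: 5 1 3 5 4 → sum 18
Total = 31 + 18 = 49.
Check digit = (10 − (49 mod 10)) mod 10 = 1.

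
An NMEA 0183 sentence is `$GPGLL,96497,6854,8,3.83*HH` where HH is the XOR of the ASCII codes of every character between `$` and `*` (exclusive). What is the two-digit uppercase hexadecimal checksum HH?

44

XOR the ASCII codes of the payload characters:
  'G' = 0x47 → acc = 0x47
  'P' = 0x50 → acc = 0x17
  'G' = 0x47 → acc = 0x50
  'L' = 0x4C → acc = 0x1C
  'L' = 0x4C → acc = 0x50
  ',' = 0x2C → acc = 0x7C
  '9' = 0x39 → acc = 0x45
  '6' = 0x36 → acc = 0x73
  '4' = 0x34 → acc = 0x47
  '9' = 0x39 → acc = 0x7E
  '7' = 0x37 → acc = 0x49
  ',' = 0x2C → acc = 0x65
  '6' = 0x36 → acc = 0x53
  '8' = 0x38 → acc = 0x6B
  '5' = 0x35 → acc = 0x5E
  '4' = 0x34 → acc = 0x6A
  ',' = 0x2C → acc = 0x46
  '8' = 0x38 → acc = 0x7E
  ',' = 0x2C → acc = 0x52
  '3' = 0x33 → acc = 0x61
  '.' = 0x2E → acc = 0x4F
  '8' = 0x38 → acc = 0x77
  '3' = 0x33 → acc = 0x44
Checksum = 0x44.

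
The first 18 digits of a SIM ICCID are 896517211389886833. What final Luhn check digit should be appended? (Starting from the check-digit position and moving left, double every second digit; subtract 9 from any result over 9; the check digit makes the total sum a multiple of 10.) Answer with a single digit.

Partial digits right→left: 3 3 8 6 8 8 9 8 3 1 1 2 7 1 5 6 9 8
Double every second digit counting from the check-digit position (so the 1st, 3rd, 5th, ... of the partial from the right).
  doubled (with −9 where >9): 6 7 7 9 6 2 5 1 9 → sum 52
  kept as-is: 3 6 8 8 1 2 1 6 8 → sum 43
Total = 52 + 43 = 95.
Check digit = (10 − (95 mod 10)) mod 10 = 5.

5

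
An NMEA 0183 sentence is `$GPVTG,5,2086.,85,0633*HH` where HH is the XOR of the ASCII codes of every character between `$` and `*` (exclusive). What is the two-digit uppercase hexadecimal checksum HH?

4E

XOR the ASCII codes of the payload characters:
  'G' = 0x47 → acc = 0x47
  'P' = 0x50 → acc = 0x17
  'V' = 0x56 → acc = 0x41
  'T' = 0x54 → acc = 0x15
  'G' = 0x47 → acc = 0x52
  ',' = 0x2C → acc = 0x7E
  '5' = 0x35 → acc = 0x4B
  ',' = 0x2C → acc = 0x67
  '2' = 0x32 → acc = 0x55
  '0' = 0x30 → acc = 0x65
  '8' = 0x38 → acc = 0x5D
  '6' = 0x36 → acc = 0x6B
  '.' = 0x2E → acc = 0x45
  ',' = 0x2C → acc = 0x69
  '8' = 0x38 → acc = 0x51
  '5' = 0x35 → acc = 0x64
  ',' = 0x2C → acc = 0x48
  '0' = 0x30 → acc = 0x78
  '6' = 0x36 → acc = 0x4E
  '3' = 0x33 → acc = 0x7D
  '3' = 0x33 → acc = 0x4E
Checksum = 0x4E.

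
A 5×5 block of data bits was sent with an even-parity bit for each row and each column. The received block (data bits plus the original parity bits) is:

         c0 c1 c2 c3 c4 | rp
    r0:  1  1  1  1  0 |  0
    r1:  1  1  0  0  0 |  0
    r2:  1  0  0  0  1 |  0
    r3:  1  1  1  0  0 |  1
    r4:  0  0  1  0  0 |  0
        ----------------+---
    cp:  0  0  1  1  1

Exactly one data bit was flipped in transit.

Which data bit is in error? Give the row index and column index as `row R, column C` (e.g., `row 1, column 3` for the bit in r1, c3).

Recompute each row's even parity and compare to rp:
  r0: data parity 0, sent rp 0 → ok
  r1: data parity 0, sent rp 0 → ok
  r2: data parity 0, sent rp 0 → ok
  r3: data parity 1, sent rp 1 → ok
  r4: data parity 1, sent rp 0 → mismatch
Recompute each column's even parity and compare to cp:
  c0: data parity 0, sent cp 0 → ok
  c1: data parity 1, sent cp 0 → mismatch
  c2: data parity 1, sent cp 1 → ok
  c3: data parity 1, sent cp 1 → ok
  c4: data parity 1, sent cp 1 → ok
Exactly one row (r4) and one column (c1) fail → the flipped bit is at their intersection.

row 4, column 1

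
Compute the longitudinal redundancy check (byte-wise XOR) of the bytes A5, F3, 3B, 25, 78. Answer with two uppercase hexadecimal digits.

XOR the bytes together:
  start with 0xA5
  0xA5 ⊕ 0xF3 = 0x56
  0x56 ⊕ 0x3B = 0x6D
  0x6D ⊕ 0x25 = 0x48
  0x48 ⊕ 0x78 = 0x30

30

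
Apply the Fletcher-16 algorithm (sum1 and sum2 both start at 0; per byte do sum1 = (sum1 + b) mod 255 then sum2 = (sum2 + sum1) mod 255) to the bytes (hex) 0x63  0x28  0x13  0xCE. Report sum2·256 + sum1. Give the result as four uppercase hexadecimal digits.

Running sums (mod 255):
  after byte 0 (0x63): sum1=99, sum2=99
  after byte 1 (0x28): sum1=139, sum2=238
  after byte 2 (0x13): sum1=158, sum2=141
  after byte 3 (0xCE): sum1=109, sum2=250
Checksum = sum2·256 + sum1 = 250·256 + 109 = 64109 = 0xFA6D.

FA6D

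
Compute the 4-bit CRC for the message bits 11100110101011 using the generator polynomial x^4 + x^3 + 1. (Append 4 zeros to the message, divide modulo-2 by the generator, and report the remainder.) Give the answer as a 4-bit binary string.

Append 4 zeros: 111001101010110000. Divide by 11001 (XOR where the leading bit is 1):
  pos 0: 11100 XOR 11001 = 00101
  pos 2: 10111 XOR 11001 = 01110
  pos 3: 11100 XOR 11001 = 00101
  pos 5: 10110 XOR 11001 = 01111
  pos 6: 11111 XOR 11001 = 00110
  pos 8: 11001 XOR 11001 = 00000
  pos 13: 10000 XOR 11001 = 01001
Remainder (last 4 bits) = 1001. This is the CRC / FCS.

1001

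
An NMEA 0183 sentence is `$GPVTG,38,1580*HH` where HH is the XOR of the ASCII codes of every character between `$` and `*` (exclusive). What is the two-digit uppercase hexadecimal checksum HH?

XOR the ASCII codes of the payload characters:
  'G' = 0x47 → acc = 0x47
  'P' = 0x50 → acc = 0x17
  'V' = 0x56 → acc = 0x41
  'T' = 0x54 → acc = 0x15
  'G' = 0x47 → acc = 0x52
  ',' = 0x2C → acc = 0x7E
  '3' = 0x33 → acc = 0x4D
  '8' = 0x38 → acc = 0x75
  ',' = 0x2C → acc = 0x59
  '1' = 0x31 → acc = 0x68
  '5' = 0x35 → acc = 0x5D
  '8' = 0x38 → acc = 0x65
  '0' = 0x30 → acc = 0x55
Checksum = 0x55.

55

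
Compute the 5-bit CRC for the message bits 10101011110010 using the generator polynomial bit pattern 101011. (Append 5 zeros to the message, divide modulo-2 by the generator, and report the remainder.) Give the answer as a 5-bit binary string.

Append 5 zeros: 1010101111001000000. Divide by 101011 (XOR where the leading bit is 1):
  pos 0: 101010 XOR 101011 = 000001
  pos 5: 111110 XOR 101011 = 010101
  pos 6: 101010 XOR 101011 = 000001
  pos 11: 110000 XOR 101011 = 011011
  pos 12: 110110 XOR 101011 = 011101
  pos 13: 111010 XOR 101011 = 010001
Remainder (last 5 bits) = 10001. This is the CRC / FCS.

10001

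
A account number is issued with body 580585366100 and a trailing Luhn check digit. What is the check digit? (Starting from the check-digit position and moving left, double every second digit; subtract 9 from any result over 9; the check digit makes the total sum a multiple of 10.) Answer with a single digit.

Partial digits right→left: 0 0 1 6 6 3 5 8 5 0 8 5
Double every second digit counting from the check-digit position (so the 1st, 3rd, 5th, ... of the partial from the right).
  doubled (with −9 where >9): 0 2 3 1 1 7 → sum 14
  kept as-is: 0 6 3 8 0 5 → sum 22
Total = 14 + 22 = 36.
Check digit = (10 − (36 mod 10)) mod 10 = 4.

4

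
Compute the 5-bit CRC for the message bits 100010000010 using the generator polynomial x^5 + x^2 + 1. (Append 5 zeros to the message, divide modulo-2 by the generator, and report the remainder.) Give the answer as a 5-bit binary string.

Append 5 zeros: 10001000001000000. Divide by 100101 (XOR where the leading bit is 1):
  pos 0: 100010 XOR 100101 = 000111
  pos 3: 111000 XOR 100101 = 011101
  pos 4: 111010 XOR 100101 = 011111
  pos 5: 111111 XOR 100101 = 011010
  pos 6: 110100 XOR 100101 = 010001
  pos 7: 100010 XOR 100101 = 000111
  pos 10: 111000 XOR 100101 = 011101
  pos 11: 111010 XOR 100101 = 011111
Remainder (last 5 bits) = 11111. This is the CRC / FCS.

11111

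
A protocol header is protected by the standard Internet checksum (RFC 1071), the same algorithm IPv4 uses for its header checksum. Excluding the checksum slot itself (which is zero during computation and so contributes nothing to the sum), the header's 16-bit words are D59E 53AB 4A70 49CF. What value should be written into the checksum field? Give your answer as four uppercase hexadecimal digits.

One's-complement addition (fold any carry out of bit 15 back into bit 0):
  0xD59E + 0x53AB = 0x12949 → wrap carry → 0x294A
  0x294A + 0x4A70 = 0x073BA
  0x73BA + 0x49CF = 0x0BD89
One's-complement sum = 0xBD89.
Checksum = ~0xBD89 & 0xFFFF = 0x4276.

4276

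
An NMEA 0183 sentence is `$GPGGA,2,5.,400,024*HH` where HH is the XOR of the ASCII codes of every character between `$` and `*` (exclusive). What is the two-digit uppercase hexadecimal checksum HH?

7D

XOR the ASCII codes of the payload characters:
  'G' = 0x47 → acc = 0x47
  'P' = 0x50 → acc = 0x17
  'G' = 0x47 → acc = 0x50
  'G' = 0x47 → acc = 0x17
  'A' = 0x41 → acc = 0x56
  ',' = 0x2C → acc = 0x7A
  '2' = 0x32 → acc = 0x48
  ',' = 0x2C → acc = 0x64
  '5' = 0x35 → acc = 0x51
  '.' = 0x2E → acc = 0x7F
  ',' = 0x2C → acc = 0x53
  '4' = 0x34 → acc = 0x67
  '0' = 0x30 → acc = 0x57
  '0' = 0x30 → acc = 0x67
  ',' = 0x2C → acc = 0x4B
  '0' = 0x30 → acc = 0x7B
  '2' = 0x32 → acc = 0x49
  '4' = 0x34 → acc = 0x7D
Checksum = 0x7D.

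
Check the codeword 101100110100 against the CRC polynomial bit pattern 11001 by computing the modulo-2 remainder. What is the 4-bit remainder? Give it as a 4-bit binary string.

Modulo-2 division of 101100110100 by 11001:
  pos 0: 10110 XOR 11001 = 01111
  pos 1: 11110 XOR 11001 = 00111
  pos 3: 11111 XOR 11001 = 00110
  pos 5: 11001 XOR 11001 = 00000
Remainder = 0000 (zero — the frame passes the CRC check).

0000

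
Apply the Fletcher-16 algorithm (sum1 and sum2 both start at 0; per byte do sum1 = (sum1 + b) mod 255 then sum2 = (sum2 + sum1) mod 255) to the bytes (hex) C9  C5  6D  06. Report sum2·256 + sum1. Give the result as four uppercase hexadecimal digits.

5903

Running sums (mod 255):
  after byte 0 (C9): sum1=201, sum2=201
  after byte 1 (C5): sum1=143, sum2=89
  after byte 2 (6D): sum1=252, sum2=86
  after byte 3 (06): sum1=3, sum2=89
Checksum = sum2·256 + sum1 = 89·256 + 3 = 22787 = 0x5903.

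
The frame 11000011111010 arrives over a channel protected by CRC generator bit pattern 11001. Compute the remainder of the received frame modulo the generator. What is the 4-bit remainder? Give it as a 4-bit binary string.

Modulo-2 division of 11000011111010 by 11001:
  pos 0: 11000 XOR 11001 = 00001
  pos 4: 10111 XOR 11001 = 01110
  pos 5: 11101 XOR 11001 = 00100
  pos 7: 10010 XOR 11001 = 01011
  pos 8: 10111 XOR 11001 = 01110
  pos 9: 11100 XOR 11001 = 00101
Remainder = 0101 (nonzero — an error is detected).

0101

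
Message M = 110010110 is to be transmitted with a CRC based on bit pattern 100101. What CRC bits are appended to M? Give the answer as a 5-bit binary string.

10110

Append 5 zeros: 11001011000000. Divide by 100101 (XOR where the leading bit is 1):
  pos 0: 110010 XOR 100101 = 010111
  pos 1: 101111 XOR 100101 = 001010
  pos 3: 101010 XOR 100101 = 001111
  pos 5: 111100 XOR 100101 = 011001
  pos 6: 110010 XOR 100101 = 010111
  pos 7: 101110 XOR 100101 = 001011
Remainder (last 5 bits) = 10110. This is the CRC / FCS.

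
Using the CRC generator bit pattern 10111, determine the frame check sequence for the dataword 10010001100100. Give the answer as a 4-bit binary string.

1110

Append 4 zeros: 100100011001000000. Divide by 10111 (XOR where the leading bit is 1):
  pos 0: 10010 XOR 10111 = 00101
  pos 2: 10100 XOR 10111 = 00011
  pos 5: 11110 XOR 10111 = 01001
  pos 6: 10010 XOR 10111 = 00101
  pos 8: 10110 XOR 10111 = 00001
  pos 12: 10000 XOR 10111 = 00111
Remainder (last 4 bits) = 1110. This is the CRC / FCS.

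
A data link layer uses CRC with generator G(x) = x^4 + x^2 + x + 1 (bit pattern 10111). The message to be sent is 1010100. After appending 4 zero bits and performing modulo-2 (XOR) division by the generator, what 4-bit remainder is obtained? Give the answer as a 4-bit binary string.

Append 4 zeros: 10101000000. Divide by 10111 (XOR where the leading bit is 1):
  pos 0: 10101 XOR 10111 = 00010
  pos 3: 10000 XOR 10111 = 00111
  pos 5: 11100 XOR 10111 = 01011
  pos 6: 10110 XOR 10111 = 00001
Remainder (last 4 bits) = 0001. This is the CRC / FCS.

0001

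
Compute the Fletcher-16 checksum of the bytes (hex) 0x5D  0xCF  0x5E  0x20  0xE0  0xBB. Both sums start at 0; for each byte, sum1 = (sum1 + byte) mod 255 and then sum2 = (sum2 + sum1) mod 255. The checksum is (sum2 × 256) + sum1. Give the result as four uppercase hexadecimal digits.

Running sums (mod 255):
  after byte 0 (0x5D): sum1=93, sum2=93
  after byte 1 (0xCF): sum1=45, sum2=138
  after byte 2 (0x5E): sum1=139, sum2=22
  after byte 3 (0x20): sum1=171, sum2=193
  after byte 4 (0xE0): sum1=140, sum2=78
  after byte 5 (0xBB): sum1=72, sum2=150
Checksum = sum2·256 + sum1 = 150·256 + 72 = 38472 = 0x9648.

9648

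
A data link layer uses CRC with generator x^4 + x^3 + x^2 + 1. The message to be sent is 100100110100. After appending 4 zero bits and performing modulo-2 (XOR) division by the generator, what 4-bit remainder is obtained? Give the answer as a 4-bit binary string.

1101

Append 4 zeros: 1001001101000000. Divide by 11101 (XOR where the leading bit is 1):
  pos 0: 10010 XOR 11101 = 01111
  pos 1: 11110 XOR 11101 = 00011
  pos 4: 11110 XOR 11101 = 00011
  pos 7: 11100 XOR 11101 = 00001
  pos 11: 10000 XOR 11101 = 01101
Remainder (last 4 bits) = 1101. This is the CRC / FCS.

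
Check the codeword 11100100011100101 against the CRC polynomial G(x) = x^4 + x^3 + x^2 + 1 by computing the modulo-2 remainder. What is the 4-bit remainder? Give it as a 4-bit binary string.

0111

Modulo-2 division of 11100100011100101 by 11101:
  pos 0: 11100 XOR 11101 = 00001
  pos 4: 11000 XOR 11101 = 00101
  pos 6: 10111 XOR 11101 = 01010
  pos 7: 10101 XOR 11101 = 01000
  pos 8: 10000 XOR 11101 = 01101
  pos 9: 11010 XOR 11101 = 00111
  pos 11: 11110 XOR 11101 = 00011
Remainder = 0111 (nonzero — an error is detected).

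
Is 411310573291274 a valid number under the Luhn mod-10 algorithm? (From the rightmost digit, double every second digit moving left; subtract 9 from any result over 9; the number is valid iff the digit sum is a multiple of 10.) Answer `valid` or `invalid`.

From the right, keep odd positions and double even positions (subtract 9 from any doubled value over 9):
  doubled (positions 2,4,...): 5 2 4 5 0 6 2 → sum 24
  kept (positions 1,3,...): 4 2 9 3 5 1 1 4 → sum 29
Total = 53.
53 mod 10 = 3, so the number is invalid.

invalid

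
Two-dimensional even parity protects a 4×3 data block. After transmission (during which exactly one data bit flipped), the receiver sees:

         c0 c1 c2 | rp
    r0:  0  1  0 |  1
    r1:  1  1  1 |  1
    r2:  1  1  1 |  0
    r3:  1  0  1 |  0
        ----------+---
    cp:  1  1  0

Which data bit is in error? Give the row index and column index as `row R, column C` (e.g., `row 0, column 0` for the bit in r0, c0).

row 2, column 2

Recompute each row's even parity and compare to rp:
  r0: data parity 1, sent rp 1 → ok
  r1: data parity 1, sent rp 1 → ok
  r2: data parity 1, sent rp 0 → mismatch
  r3: data parity 0, sent rp 0 → ok
Recompute each column's even parity and compare to cp:
  c0: data parity 1, sent cp 1 → ok
  c1: data parity 1, sent cp 1 → ok
  c2: data parity 1, sent cp 0 → mismatch
Exactly one row (r2) and one column (c2) fail → the flipped bit is at their intersection.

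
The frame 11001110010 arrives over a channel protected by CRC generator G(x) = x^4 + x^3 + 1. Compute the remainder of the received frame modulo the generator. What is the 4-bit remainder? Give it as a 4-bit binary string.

0000

Modulo-2 division of 11001110010 by 11001:
  pos 0: 11001 XOR 11001 = 00000
  pos 5: 11001 XOR 11001 = 00000
Remainder = 0000 (zero — the frame passes the CRC check).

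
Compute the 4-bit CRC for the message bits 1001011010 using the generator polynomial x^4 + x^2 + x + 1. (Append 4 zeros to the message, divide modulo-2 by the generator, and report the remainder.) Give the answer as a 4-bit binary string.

1110

Append 4 zeros: 10010110100000. Divide by 10111 (XOR where the leading bit is 1):
  pos 0: 10010 XOR 10111 = 00101
  pos 2: 10111 XOR 10111 = 00000
  pos 8: 10000 XOR 10111 = 00111
Remainder (last 4 bits) = 1110. This is the CRC / FCS.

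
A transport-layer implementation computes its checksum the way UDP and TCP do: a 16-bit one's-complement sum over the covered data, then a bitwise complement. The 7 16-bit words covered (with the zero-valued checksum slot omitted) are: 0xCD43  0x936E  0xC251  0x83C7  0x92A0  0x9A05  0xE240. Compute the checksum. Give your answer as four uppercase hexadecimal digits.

One's-complement addition (fold any carry out of bit 15 back into bit 0):
  0xCD43 + 0x936E = 0x160B1 → wrap carry → 0x60B2
  0x60B2 + 0xC251 = 0x12303 → wrap carry → 0x2304
  0x2304 + 0x83C7 = 0x0A6CB
  0xA6CB + 0x92A0 = 0x1396B → wrap carry → 0x396C
  0x396C + 0x9A05 = 0x0D371
  0xD371 + 0xE240 = 0x1B5B1 → wrap carry → 0xB5B2
One's-complement sum = 0xB5B2.
Checksum = ~0xB5B2 & 0xFFFF = 0x4A4D.

4A4D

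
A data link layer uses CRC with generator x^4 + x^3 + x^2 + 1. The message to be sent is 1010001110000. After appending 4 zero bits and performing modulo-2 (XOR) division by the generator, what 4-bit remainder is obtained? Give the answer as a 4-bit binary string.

Append 4 zeros: 10100011100000000. Divide by 11101 (XOR where the leading bit is 1):
  pos 0: 10100 XOR 11101 = 01001
  pos 1: 10010 XOR 11101 = 01111
  pos 2: 11111 XOR 11101 = 00010
  pos 5: 10110 XOR 11101 = 01011
  pos 6: 10110 XOR 11101 = 01011
  pos 7: 10110 XOR 11101 = 01011
  pos 8: 10110 XOR 11101 = 01011
  pos 9: 10110 XOR 11101 = 01011
  pos 10: 10110 XOR 11101 = 01011
  pos 11: 10110 XOR 11101 = 01011
  pos 12: 10110 XOR 11101 = 01011
Remainder (last 4 bits) = 1011. This is the CRC / FCS.

1011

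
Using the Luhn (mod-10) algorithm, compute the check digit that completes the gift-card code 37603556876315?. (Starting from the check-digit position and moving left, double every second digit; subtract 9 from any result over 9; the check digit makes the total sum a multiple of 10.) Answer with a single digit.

7

Partial digits right→left: 5 1 3 6 7 8 6 5 5 3 0 6 7 3
Double every second digit counting from the check-digit position (so the 1st, 3rd, 5th, ... of the partial from the right).
  doubled (with −9 where >9): 1 6 5 3 1 0 5 → sum 21
  kept as-is: 1 6 8 5 3 6 3 → sum 32
Total = 21 + 32 = 53.
Check digit = (10 − (53 mod 10)) mod 10 = 7.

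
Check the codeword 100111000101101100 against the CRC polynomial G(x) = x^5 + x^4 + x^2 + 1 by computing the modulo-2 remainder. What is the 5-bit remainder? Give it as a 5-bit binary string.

11111

Modulo-2 division of 100111000101101100 by 110101:
  pos 0: 100111 XOR 110101 = 010010
  pos 1: 100100 XOR 110101 = 010001
  pos 2: 100010 XOR 110101 = 010111
  pos 3: 101110 XOR 110101 = 011011
  pos 4: 110111 XOR 110101 = 000010
  pos 8: 100110 XOR 110101 = 010011
  pos 9: 100111 XOR 110101 = 010010
  pos 10: 100101 XOR 110101 = 010000
  pos 11: 100000 XOR 110101 = 010101
  pos 12: 101010 XOR 110101 = 011111
Remainder = 11111 (nonzero — an error is detected).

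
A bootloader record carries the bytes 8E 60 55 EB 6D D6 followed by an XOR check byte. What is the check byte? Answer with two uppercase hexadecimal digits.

EB

XOR the bytes together:
  start with 0x8E
  0x8E ⊕ 0x60 = 0xEE
  0xEE ⊕ 0x55 = 0xBB
  0xBB ⊕ 0xEB = 0x50
  0x50 ⊕ 0x6D = 0x3D
  0x3D ⊕ 0xD6 = 0xEB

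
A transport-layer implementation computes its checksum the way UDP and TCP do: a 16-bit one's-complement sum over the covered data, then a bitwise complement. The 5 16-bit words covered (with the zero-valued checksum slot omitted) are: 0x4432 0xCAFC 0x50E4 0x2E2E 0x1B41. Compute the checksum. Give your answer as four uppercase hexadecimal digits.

One's-complement addition (fold any carry out of bit 15 back into bit 0):
  0x4432 + 0xCAFC = 0x10F2E → wrap carry → 0x0F2F
  0x0F2F + 0x50E4 = 0x06013
  0x6013 + 0x2E2E = 0x08E41
  0x8E41 + 0x1B41 = 0x0A982
One's-complement sum = 0xA982.
Checksum = ~0xA982 & 0xFFFF = 0x567D.

567D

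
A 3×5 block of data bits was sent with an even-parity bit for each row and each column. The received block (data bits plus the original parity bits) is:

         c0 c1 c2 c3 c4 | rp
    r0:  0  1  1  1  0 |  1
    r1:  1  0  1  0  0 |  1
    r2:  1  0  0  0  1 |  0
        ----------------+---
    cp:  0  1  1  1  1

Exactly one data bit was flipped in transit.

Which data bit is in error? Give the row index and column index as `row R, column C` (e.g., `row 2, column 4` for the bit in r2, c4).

row 1, column 2

Recompute each row's even parity and compare to rp:
  r0: data parity 1, sent rp 1 → ok
  r1: data parity 0, sent rp 1 → mismatch
  r2: data parity 0, sent rp 0 → ok
Recompute each column's even parity and compare to cp:
  c0: data parity 0, sent cp 0 → ok
  c1: data parity 1, sent cp 1 → ok
  c2: data parity 0, sent cp 1 → mismatch
  c3: data parity 1, sent cp 1 → ok
  c4: data parity 1, sent cp 1 → ok
Exactly one row (r1) and one column (c2) fail → the flipped bit is at their intersection.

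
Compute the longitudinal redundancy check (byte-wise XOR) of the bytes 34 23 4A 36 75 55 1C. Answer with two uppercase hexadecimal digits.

57

XOR the bytes together:
  start with 0x34
  0x34 ⊕ 0x23 = 0x17
  0x17 ⊕ 0x4A = 0x5D
  0x5D ⊕ 0x36 = 0x6B
  0x6B ⊕ 0x75 = 0x1E
  0x1E ⊕ 0x55 = 0x4B
  0x4B ⊕ 0x1C = 0x57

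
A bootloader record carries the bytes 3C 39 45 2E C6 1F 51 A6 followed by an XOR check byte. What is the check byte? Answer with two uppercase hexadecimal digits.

XOR the bytes together:
  start with 0x3C
  0x3C ⊕ 0x39 = 0x05
  0x05 ⊕ 0x45 = 0x40
  0x40 ⊕ 0x2E = 0x6E
  0x6E ⊕ 0xC6 = 0xA8
  0xA8 ⊕ 0x1F = 0xB7
  0xB7 ⊕ 0x51 = 0xE6
  0xE6 ⊕ 0xA6 = 0x40

40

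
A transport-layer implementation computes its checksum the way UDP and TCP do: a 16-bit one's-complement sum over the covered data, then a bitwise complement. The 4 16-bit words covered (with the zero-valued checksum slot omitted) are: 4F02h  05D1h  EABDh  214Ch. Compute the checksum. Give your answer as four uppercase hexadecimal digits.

One's-complement addition (fold any carry out of bit 15 back into bit 0):
  0x4F02 + 0x05D1 = 0x054D3
  0x54D3 + 0xEABD = 0x13F90 → wrap carry → 0x3F91
  0x3F91 + 0x214C = 0x060DD
One's-complement sum = 0x60DD.
Checksum = ~0x60DD & 0xFFFF = 0x9F22.

9F22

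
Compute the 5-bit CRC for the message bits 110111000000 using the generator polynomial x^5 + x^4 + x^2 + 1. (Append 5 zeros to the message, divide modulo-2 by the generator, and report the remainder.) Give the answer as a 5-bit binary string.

11100

Append 5 zeros: 11011100000000000. Divide by 110101 (XOR where the leading bit is 1):
  pos 0: 110111 XOR 110101 = 000010
  pos 4: 100000 XOR 110101 = 010101
  pos 5: 101010 XOR 110101 = 011111
  pos 6: 111110 XOR 110101 = 001011
  pos 8: 101100 XOR 110101 = 011001
  pos 9: 110010 XOR 110101 = 000111
Remainder (last 5 bits) = 11100. This is the CRC / FCS.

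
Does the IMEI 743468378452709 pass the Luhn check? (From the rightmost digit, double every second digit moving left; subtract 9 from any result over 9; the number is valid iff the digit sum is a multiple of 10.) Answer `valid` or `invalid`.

invalid

From the right, keep odd positions and double even positions (subtract 9 from any doubled value over 9):
  doubled (positions 2,4,...): 0 4 8 5 7 8 8 → sum 40
  kept (positions 1,3,...): 9 7 5 8 3 6 3 7 → sum 48
Total = 88.
88 mod 10 = 8, so the number is invalid.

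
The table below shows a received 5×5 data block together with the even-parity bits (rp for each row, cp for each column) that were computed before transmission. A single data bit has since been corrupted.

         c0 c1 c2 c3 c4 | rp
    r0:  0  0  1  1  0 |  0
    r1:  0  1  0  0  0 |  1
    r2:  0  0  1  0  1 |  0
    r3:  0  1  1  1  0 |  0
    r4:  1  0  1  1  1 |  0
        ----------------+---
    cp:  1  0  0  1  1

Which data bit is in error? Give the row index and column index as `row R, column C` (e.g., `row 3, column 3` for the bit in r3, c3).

Recompute each row's even parity and compare to rp:
  r0: data parity 0, sent rp 0 → ok
  r1: data parity 1, sent rp 1 → ok
  r2: data parity 0, sent rp 0 → ok
  r3: data parity 1, sent rp 0 → mismatch
  r4: data parity 0, sent rp 0 → ok
Recompute each column's even parity and compare to cp:
  c0: data parity 1, sent cp 1 → ok
  c1: data parity 0, sent cp 0 → ok
  c2: data parity 0, sent cp 0 → ok
  c3: data parity 1, sent cp 1 → ok
  c4: data parity 0, sent cp 1 → mismatch
Exactly one row (r3) and one column (c4) fail → the flipped bit is at their intersection.

row 3, column 4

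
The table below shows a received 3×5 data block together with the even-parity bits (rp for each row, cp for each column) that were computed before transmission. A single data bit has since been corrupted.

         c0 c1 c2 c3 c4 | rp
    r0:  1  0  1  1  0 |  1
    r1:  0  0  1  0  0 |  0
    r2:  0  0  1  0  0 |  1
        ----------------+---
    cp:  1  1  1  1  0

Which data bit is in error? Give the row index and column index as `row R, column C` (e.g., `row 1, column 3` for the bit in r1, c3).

Recompute each row's even parity and compare to rp:
  r0: data parity 1, sent rp 1 → ok
  r1: data parity 1, sent rp 0 → mismatch
  r2: data parity 1, sent rp 1 → ok
Recompute each column's even parity and compare to cp:
  c0: data parity 1, sent cp 1 → ok
  c1: data parity 0, sent cp 1 → mismatch
  c2: data parity 1, sent cp 1 → ok
  c3: data parity 1, sent cp 1 → ok
  c4: data parity 0, sent cp 0 → ok
Exactly one row (r1) and one column (c1) fail → the flipped bit is at their intersection.

row 1, column 1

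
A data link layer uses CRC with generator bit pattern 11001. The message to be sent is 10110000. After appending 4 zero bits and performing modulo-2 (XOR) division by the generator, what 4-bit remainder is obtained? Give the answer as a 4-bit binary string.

Append 4 zeros: 101100000000. Divide by 11001 (XOR where the leading bit is 1):
  pos 0: 10110 XOR 11001 = 01111
  pos 1: 11110 XOR 11001 = 00111
  pos 3: 11100 XOR 11001 = 00101
  pos 5: 10100 XOR 11001 = 01101
  pos 6: 11010 XOR 11001 = 00011
Remainder (last 4 bits) = 0110. This is the CRC / FCS.

0110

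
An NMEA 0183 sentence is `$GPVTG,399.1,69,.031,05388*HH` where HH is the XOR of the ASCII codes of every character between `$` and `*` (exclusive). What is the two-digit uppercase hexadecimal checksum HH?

XOR the ASCII codes of the payload characters:
  'G' = 0x47 → acc = 0x47
  'P' = 0x50 → acc = 0x17
  'V' = 0x56 → acc = 0x41
  'T' = 0x54 → acc = 0x15
  'G' = 0x47 → acc = 0x52
  ',' = 0x2C → acc = 0x7E
  '3' = 0x33 → acc = 0x4D
  '9' = 0x39 → acc = 0x74
  '9' = 0x39 → acc = 0x4D
  '.' = 0x2E → acc = 0x63
  '1' = 0x31 → acc = 0x52
  ',' = 0x2C → acc = 0x7E
  '6' = 0x36 → acc = 0x48
  '9' = 0x39 → acc = 0x71
  ',' = 0x2C → acc = 0x5D
  '.' = 0x2E → acc = 0x73
  '0' = 0x30 → acc = 0x43
  '3' = 0x33 → acc = 0x70
  '1' = 0x31 → acc = 0x41
  ',' = 0x2C → acc = 0x6D
  '0' = 0x30 → acc = 0x5D
  '5' = 0x35 → acc = 0x68
  '3' = 0x33 → acc = 0x5B
  '8' = 0x38 → acc = 0x63
  '8' = 0x38 → acc = 0x5B
Checksum = 0x5B.

5B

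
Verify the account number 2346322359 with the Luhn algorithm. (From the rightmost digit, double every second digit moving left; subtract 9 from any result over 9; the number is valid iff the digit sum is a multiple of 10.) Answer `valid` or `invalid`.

From the right, keep odd positions and double even positions (subtract 9 from any doubled value over 9):
  doubled (positions 2,4,...): 1 4 6 8 4 → sum 23
  kept (positions 1,3,...): 9 3 2 6 3 → sum 23
Total = 46.
46 mod 10 = 6, so the number is invalid.

invalid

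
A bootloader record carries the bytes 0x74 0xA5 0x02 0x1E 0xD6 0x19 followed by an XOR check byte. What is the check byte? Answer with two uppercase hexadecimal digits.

02

XOR the bytes together:
  start with 0x74
  0x74 ⊕ 0xA5 = 0xD1
  0xD1 ⊕ 0x02 = 0xD3
  0xD3 ⊕ 0x1E = 0xCD
  0xCD ⊕ 0xD6 = 0x1B
  0x1B ⊕ 0x19 = 0x02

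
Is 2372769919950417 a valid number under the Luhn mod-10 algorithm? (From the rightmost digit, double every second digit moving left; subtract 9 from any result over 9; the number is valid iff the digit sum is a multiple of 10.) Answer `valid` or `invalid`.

invalid

From the right, keep odd positions and double even positions (subtract 9 from any doubled value over 9):
  doubled (positions 2,4,...): 2 0 9 2 9 5 5 4 → sum 36
  kept (positions 1,3,...): 7 4 5 9 9 6 2 3 → sum 45
Total = 81.
81 mod 10 = 1, so the number is invalid.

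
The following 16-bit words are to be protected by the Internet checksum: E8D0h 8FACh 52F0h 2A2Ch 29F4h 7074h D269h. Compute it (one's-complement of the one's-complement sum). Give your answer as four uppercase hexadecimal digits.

9D93

One's-complement addition (fold any carry out of bit 15 back into bit 0):
  0xE8D0 + 0x8FAC = 0x1787C → wrap carry → 0x787D
  0x787D + 0x52F0 = 0x0CB6D
  0xCB6D + 0x2A2C = 0x0F599
  0xF599 + 0x29F4 = 0x11F8D → wrap carry → 0x1F8E
  0x1F8E + 0x7074 = 0x09002
  0x9002 + 0xD269 = 0x1626B → wrap carry → 0x626C
One's-complement sum = 0x626C.
Checksum = ~0x626C & 0xFFFF = 0x9D93.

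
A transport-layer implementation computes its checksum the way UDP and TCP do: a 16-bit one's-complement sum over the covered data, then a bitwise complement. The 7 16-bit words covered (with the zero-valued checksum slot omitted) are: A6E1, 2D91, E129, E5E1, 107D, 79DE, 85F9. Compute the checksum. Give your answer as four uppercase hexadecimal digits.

One's-complement addition (fold any carry out of bit 15 back into bit 0):
  0xA6E1 + 0x2D91 = 0x0D472
  0xD472 + 0xE129 = 0x1B59B → wrap carry → 0xB59C
  0xB59C + 0xE5E1 = 0x19B7D → wrap carry → 0x9B7E
  0x9B7E + 0x107D = 0x0ABFB
  0xABFB + 0x79DE = 0x125D9 → wrap carry → 0x25DA
  0x25DA + 0x85F9 = 0x0ABD3
One's-complement sum = 0xABD3.
Checksum = ~0xABD3 & 0xFFFF = 0x542C.

542C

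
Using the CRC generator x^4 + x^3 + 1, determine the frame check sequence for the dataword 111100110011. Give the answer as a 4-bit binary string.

0001

Append 4 zeros: 1111001100110000. Divide by 11001 (XOR where the leading bit is 1):
  pos 0: 11110 XOR 11001 = 00111
  pos 2: 11101 XOR 11001 = 00100
  pos 4: 10010 XOR 11001 = 01011
  pos 5: 10110 XOR 11001 = 01111
  pos 6: 11111 XOR 11001 = 00110
  pos 8: 11010 XOR 11001 = 00011
  pos 11: 11000 XOR 11001 = 00001
Remainder (last 4 bits) = 0001. This is the CRC / FCS.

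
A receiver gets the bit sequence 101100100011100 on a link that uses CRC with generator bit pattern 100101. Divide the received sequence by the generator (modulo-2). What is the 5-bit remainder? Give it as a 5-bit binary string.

Modulo-2 division of 101100100011100 by 100101:
  pos 0: 101100 XOR 100101 = 001001
  pos 2: 100110 XOR 100101 = 000011
  pos 6: 110011 XOR 100101 = 010110
  pos 7: 101101 XOR 100101 = 001000
  pos 9: 100000 XOR 100101 = 000101
Remainder = 00101 (nonzero — an error is detected).

00101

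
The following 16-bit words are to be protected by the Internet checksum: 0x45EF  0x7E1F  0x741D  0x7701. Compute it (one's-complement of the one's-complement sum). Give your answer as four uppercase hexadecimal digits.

50D2

One's-complement addition (fold any carry out of bit 15 back into bit 0):
  0x45EF + 0x7E1F = 0x0C40E
  0xC40E + 0x741D = 0x1382B → wrap carry → 0x382C
  0x382C + 0x7701 = 0x0AF2D
One's-complement sum = 0xAF2D.
Checksum = ~0xAF2D & 0xFFFF = 0x50D2.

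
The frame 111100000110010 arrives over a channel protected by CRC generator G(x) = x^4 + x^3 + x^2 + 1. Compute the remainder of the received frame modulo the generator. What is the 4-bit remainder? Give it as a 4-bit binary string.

Modulo-2 division of 111100000110010 by 11101:
  pos 0: 11110 XOR 11101 = 00011
  pos 3: 11000 XOR 11101 = 00101
  pos 5: 10101 XOR 11101 = 01000
  pos 6: 10001 XOR 11101 = 01100
  pos 7: 11000 XOR 11101 = 00101
  pos 9: 10101 XOR 11101 = 01000
  pos 10: 10000 XOR 11101 = 01101
Remainder = 1101 (nonzero — an error is detected).

1101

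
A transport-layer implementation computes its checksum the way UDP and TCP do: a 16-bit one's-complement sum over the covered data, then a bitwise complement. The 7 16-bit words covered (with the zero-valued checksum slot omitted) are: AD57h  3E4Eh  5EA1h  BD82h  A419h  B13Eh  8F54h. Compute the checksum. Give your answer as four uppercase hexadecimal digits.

One's-complement addition (fold any carry out of bit 15 back into bit 0):
  0xAD57 + 0x3E4E = 0x0EBA5
  0xEBA5 + 0x5EA1 = 0x14A46 → wrap carry → 0x4A47
  0x4A47 + 0xBD82 = 0x107C9 → wrap carry → 0x07CA
  0x07CA + 0xA419 = 0x0ABE3
  0xABE3 + 0xB13E = 0x15D21 → wrap carry → 0x5D22
  0x5D22 + 0x8F54 = 0x0EC76
One's-complement sum = 0xEC76.
Checksum = ~0xEC76 & 0xFFFF = 0x1389.

1389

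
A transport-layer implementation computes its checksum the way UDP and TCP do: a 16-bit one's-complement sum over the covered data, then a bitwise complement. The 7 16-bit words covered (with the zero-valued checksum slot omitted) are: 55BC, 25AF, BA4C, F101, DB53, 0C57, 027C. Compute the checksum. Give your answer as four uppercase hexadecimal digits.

One's-complement addition (fold any carry out of bit 15 back into bit 0):
  0x55BC + 0x25AF = 0x07B6B
  0x7B6B + 0xBA4C = 0x135B7 → wrap carry → 0x35B8
  0x35B8 + 0xF101 = 0x126B9 → wrap carry → 0x26BA
  0x26BA + 0xDB53 = 0x1020D → wrap carry → 0x020E
  0x020E + 0x0C57 = 0x00E65
  0x0E65 + 0x027C = 0x010E1
One's-complement sum = 0x10E1.
Checksum = ~0x10E1 & 0xFFFF = 0xEF1E.

EF1E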